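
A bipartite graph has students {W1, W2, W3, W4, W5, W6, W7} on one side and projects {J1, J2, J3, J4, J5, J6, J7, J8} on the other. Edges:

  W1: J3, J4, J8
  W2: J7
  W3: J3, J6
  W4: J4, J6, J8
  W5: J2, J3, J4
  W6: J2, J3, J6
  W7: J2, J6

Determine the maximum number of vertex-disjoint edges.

6

Unit-capacity flow: source→left, listed edges, right→sink; max matching = max flow.
Augmenting path W1→J3 (+1); matched 1.
Augmenting path W2→J7 (+1); matched 2.
Augmenting path W3→J6 (+1); matched 3.
Augmenting path W4→J4 (+1); matched 4.
Augmenting path W5→J2 (+1); matched 5.
Augmenting path W6→J3→W1→J8 (+1); matched 6.
No augmenting path remains; maximum matching = 6.
König certificate: {W2, J2, J3, J4, J6, J8} is a vertex cover of size 6 (every listed pair touches it), so no matching can be larger.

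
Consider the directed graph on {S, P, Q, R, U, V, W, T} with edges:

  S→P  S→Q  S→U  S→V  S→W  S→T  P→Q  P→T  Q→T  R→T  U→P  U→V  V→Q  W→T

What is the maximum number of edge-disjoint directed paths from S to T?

Assign every edge capacity 1; by Menger, the answer equals the max flow.
Path S→T (+1); total 1.
Path S→P→T (+1); total 2.
Path S→Q→T (+1); total 3.
Path S→W→T (+1); total 4.
No residual S→T path; max flow = 4.
Certifying cut of size 4: {P→T, Q→T, S→T, S→W}.

4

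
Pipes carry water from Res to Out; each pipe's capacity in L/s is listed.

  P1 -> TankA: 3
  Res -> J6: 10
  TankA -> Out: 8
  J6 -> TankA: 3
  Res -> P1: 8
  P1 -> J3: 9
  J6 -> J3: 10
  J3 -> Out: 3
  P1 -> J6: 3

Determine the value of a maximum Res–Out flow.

9

Augment Res→J6→J3→Out: bottleneck 3, flow now 3.
Augment Res→J6→TankA→Out: bottleneck 3, flow now 6.
Augment Res→P1→TankA→Out: bottleneck 3, flow now 9.
No augmenting path remains; maximum flow = 9.
In the residual graph, reachable from Res: {Res, J6, P1, J3}.
Min-cut edges: J6→TankA (3), P1→TankA (3), J3→Out (3); capacity 3 + 3 + 3 = 9.
This cut is saturated, so no flow can exceed 9.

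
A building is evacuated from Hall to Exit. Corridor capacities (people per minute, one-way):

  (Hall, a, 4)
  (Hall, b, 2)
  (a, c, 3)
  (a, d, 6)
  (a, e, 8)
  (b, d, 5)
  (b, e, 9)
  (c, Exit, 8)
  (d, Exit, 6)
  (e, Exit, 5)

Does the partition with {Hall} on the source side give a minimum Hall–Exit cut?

Given cut capacity: 4 + 2 = 6.
Augment Hall→a→c→Exit: bottleneck 3, flow now 3.
Augment Hall→a→d→Exit: bottleneck 1, flow now 4.
Augment Hall→b→d→Exit: bottleneck 2, flow now 6.
No augmenting path remains; maximum flow = 6.
Cut capacity 6 equals the max flow, so it is a minimum cut.

Yes — it is a minimum cut (capacity 6).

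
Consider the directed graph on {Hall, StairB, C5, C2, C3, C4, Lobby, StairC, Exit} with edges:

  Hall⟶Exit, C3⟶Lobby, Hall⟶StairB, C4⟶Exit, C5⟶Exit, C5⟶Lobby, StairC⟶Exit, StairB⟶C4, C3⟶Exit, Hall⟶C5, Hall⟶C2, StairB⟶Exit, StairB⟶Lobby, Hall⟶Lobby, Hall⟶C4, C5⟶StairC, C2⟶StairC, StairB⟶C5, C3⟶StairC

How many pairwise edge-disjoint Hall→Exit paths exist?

Assign every edge capacity 1; by Menger, the answer equals the max flow.
Path Hall→Exit (+1); total 1.
Path Hall→StairB→Exit (+1); total 2.
Path Hall→C5→Exit (+1); total 3.
Path Hall→C4→Exit (+1); total 4.
Path Hall→C2→StairC→Exit (+1); total 5.
No residual Hall→Exit path; max flow = 5.
Certifying cut of size 5: {Hall→C2, Hall→C4, Hall→C5, Hall→Exit, Hall→StairB}.

5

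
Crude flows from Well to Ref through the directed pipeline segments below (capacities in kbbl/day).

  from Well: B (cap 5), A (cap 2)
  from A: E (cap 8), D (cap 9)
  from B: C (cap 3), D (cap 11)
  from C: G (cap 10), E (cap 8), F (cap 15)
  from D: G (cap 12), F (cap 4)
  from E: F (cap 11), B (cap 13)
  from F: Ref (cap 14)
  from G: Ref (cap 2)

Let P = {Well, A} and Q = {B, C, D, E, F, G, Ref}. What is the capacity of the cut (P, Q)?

Edges leaving {Well, A}: Well→B (5), A→D (9), A→E (8).
Cut capacity = 5 + 9 + 8 = 22.

22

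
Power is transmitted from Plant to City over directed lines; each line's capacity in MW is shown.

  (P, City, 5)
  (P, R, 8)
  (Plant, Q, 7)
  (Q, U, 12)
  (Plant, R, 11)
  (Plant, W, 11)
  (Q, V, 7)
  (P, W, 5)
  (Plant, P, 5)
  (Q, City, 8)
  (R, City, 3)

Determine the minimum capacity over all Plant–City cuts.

Augment Plant→P→City: bottleneck 5, flow now 5.
Augment Plant→Q→City: bottleneck 7, flow now 12.
Augment Plant→R→City: bottleneck 3, flow now 15.
No augmenting path remains; maximum flow = 15.
By max-flow min-cut, the minimum cut capacity equals the max flow.
In the residual graph, reachable from Plant: {Plant, R, W}.
Min-cut edges: Plant→P (5), Plant→Q (7), R→City (3); capacity 5 + 7 + 3 = 15.

15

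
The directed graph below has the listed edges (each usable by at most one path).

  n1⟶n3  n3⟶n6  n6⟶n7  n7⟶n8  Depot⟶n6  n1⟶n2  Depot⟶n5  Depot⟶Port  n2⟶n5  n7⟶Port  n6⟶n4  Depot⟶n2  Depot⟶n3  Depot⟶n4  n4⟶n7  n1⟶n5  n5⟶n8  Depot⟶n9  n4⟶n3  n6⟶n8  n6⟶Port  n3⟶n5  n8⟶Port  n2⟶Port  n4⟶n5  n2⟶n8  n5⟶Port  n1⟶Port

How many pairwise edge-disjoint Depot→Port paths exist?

Assign every edge capacity 1; by Menger, the answer equals the max flow.
Path Depot→Port (+1); total 1.
Path Depot→n2→Port (+1); total 2.
Path Depot→n5→Port (+1); total 3.
Path Depot→n6→Port (+1); total 4.
Path Depot→n4→n7→Port (+1); total 5.
Path Depot→n3→n5→n8→Port (+1); total 6.
No residual Depot→Port path; max flow = 6.
Certifying cut of size 6: {Depot→Port, Depot→n2, Depot→n3, Depot→n4, Depot→n5, Depot→n6}.

6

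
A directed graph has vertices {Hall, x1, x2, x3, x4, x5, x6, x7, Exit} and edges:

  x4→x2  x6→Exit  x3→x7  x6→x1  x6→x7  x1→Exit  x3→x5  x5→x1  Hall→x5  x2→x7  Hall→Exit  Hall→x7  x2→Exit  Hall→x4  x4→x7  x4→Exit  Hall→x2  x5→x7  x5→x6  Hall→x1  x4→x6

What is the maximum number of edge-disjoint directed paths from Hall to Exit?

5

Assign every edge capacity 1; by Menger, the answer equals the max flow.
Path Hall→Exit (+1); total 1.
Path Hall→x1→Exit (+1); total 2.
Path Hall→x2→Exit (+1); total 3.
Path Hall→x4→Exit (+1); total 4.
Path Hall→x5→x6→Exit (+1); total 5.
No residual Hall→Exit path; max flow = 5.
Certifying cut of size 5: {Hall→Exit, Hall→x1, Hall→x2, Hall→x4, Hall→x5}.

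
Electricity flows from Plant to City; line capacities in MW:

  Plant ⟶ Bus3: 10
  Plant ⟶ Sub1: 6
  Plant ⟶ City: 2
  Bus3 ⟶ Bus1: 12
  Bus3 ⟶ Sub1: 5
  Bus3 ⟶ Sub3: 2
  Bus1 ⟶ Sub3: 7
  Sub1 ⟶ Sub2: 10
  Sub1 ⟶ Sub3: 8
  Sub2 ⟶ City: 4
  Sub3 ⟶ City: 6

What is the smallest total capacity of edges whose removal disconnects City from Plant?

Augment Plant→City: bottleneck 2, flow now 2.
Augment Plant→Bus3→Sub3→City: bottleneck 2, flow now 4.
Augment Plant→Sub1→Sub2→City: bottleneck 4, flow now 8.
Augment Plant→Sub1→Sub3→City: bottleneck 2, flow now 10.
Augment Plant→Bus3→Bus1→Sub3→City: bottleneck 2, flow now 12.
No augmenting path remains; maximum flow = 12.
By max-flow min-cut, the minimum cut capacity equals the max flow.
In the residual graph, reachable from Plant: {Plant, Bus3, Bus1, Sub1, Sub2, Sub3}.
Min-cut edges: Plant→City (2), Sub2→City (4), Sub3→City (6); capacity 2 + 4 + 6 = 12.

12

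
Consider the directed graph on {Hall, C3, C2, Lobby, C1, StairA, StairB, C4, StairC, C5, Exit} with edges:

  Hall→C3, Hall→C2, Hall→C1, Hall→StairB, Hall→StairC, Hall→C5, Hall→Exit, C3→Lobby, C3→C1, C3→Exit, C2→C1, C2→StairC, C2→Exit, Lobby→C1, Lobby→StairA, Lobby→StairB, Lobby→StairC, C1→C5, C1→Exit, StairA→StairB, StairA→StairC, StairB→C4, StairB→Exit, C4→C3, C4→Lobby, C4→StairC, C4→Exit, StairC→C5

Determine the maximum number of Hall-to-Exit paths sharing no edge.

5

Assign every edge capacity 1; by Menger, the answer equals the max flow.
Path Hall→Exit (+1); total 1.
Path Hall→C3→Exit (+1); total 2.
Path Hall→C2→Exit (+1); total 3.
Path Hall→C1→Exit (+1); total 4.
Path Hall→StairB→Exit (+1); total 5.
No residual Hall→Exit path; max flow = 5.
Certifying cut of size 5: {Hall→C1, Hall→C2, Hall→C3, Hall→Exit, Hall→StairB}.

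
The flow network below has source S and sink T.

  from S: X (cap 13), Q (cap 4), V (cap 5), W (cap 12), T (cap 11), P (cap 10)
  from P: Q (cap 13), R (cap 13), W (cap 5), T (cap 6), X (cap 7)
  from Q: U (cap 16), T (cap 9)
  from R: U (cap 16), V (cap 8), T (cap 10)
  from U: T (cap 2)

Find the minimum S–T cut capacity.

25

Augment S→T: bottleneck 11, flow now 11.
Augment S→P→T: bottleneck 6, flow now 17.
Augment S→Q→T: bottleneck 4, flow now 21.
Augment S→P→Q→T: bottleneck 4, flow now 25.
No augmenting path remains; maximum flow = 25.
By max-flow min-cut, the minimum cut capacity equals the max flow.
In the residual graph, reachable from S: {S, V, W, X}.
Min-cut edges: S→P (10), S→Q (4), S→T (11); capacity 10 + 4 + 11 = 25.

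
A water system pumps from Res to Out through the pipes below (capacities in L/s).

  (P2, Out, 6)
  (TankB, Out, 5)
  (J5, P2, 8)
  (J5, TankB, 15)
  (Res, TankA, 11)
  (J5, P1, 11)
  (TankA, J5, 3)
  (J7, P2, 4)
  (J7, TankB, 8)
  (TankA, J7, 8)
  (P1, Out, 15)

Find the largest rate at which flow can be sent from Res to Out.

Augment Res→TankA→J5→TankB→Out: bottleneck 3, flow now 3.
Augment Res→TankA→J7→TankB→Out: bottleneck 2, flow now 5.
Augment Res→TankA→J7→P2→Out: bottleneck 4, flow now 9.
Augment Res→TankA→J7→TankB→J5→P2→Out: bottleneck 2, flow now 11. (uses reverse residual edge)
No augmenting path remains; maximum flow = 11.
In the residual graph, reachable from Res: {Res}.
Min-cut edges: Res→TankA (11); capacity 11 = 11.
This cut is saturated, so no flow can exceed 11.

11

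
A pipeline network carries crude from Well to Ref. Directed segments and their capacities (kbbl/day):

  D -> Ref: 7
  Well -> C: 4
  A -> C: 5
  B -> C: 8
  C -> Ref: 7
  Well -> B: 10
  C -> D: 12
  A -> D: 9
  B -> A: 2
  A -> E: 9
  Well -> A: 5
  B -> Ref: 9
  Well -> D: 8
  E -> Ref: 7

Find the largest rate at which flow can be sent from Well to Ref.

26

Augment Well→B→Ref: bottleneck 9, flow now 9.
Augment Well→C→Ref: bottleneck 4, flow now 13.
Augment Well→D→Ref: bottleneck 7, flow now 20.
Augment Well→A→C→Ref: bottleneck 3, flow now 23.
Augment Well→A→E→Ref: bottleneck 2, flow now 25.
Augment Well→B→A→E→Ref: bottleneck 1, flow now 26.
No augmenting path remains; maximum flow = 26.
In the residual graph, reachable from Well: {Well, D}.
Min-cut edges: Well→A (5), Well→B (10), Well→C (4), D→Ref (7); capacity 5 + 10 + 4 + 7 = 26.
This cut is saturated, so no flow can exceed 26.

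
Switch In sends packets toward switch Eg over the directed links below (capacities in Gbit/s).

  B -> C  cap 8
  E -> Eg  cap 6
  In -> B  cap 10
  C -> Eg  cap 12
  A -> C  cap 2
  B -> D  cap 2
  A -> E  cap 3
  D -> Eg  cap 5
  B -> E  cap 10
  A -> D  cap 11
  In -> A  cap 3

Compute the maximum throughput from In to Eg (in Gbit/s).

Augment In→A→C→Eg: bottleneck 2, flow now 2.
Augment In→A→D→Eg: bottleneck 1, flow now 3.
Augment In→B→C→Eg: bottleneck 8, flow now 11.
Augment In→B→D→Eg: bottleneck 2, flow now 13.
No augmenting path remains; maximum flow = 13.
In the residual graph, reachable from In: {In}.
Min-cut edges: In→A (3), In→B (10); capacity 3 + 10 = 13.
This cut is saturated, so no flow can exceed 13.

13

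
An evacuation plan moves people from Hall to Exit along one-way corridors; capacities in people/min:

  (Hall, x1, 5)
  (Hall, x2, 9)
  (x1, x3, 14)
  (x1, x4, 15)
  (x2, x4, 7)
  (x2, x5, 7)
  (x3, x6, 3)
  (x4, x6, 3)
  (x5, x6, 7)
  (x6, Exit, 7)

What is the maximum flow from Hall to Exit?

7

Augment Hall→x1→x3→x6→Exit: bottleneck 3, flow now 3.
Augment Hall→x1→x4→x6→Exit: bottleneck 2, flow now 5.
Augment Hall→x2→x4→x6→Exit: bottleneck 1, flow now 6.
Augment Hall→x2→x5→x6→Exit: bottleneck 1, flow now 7.
No augmenting path remains; maximum flow = 7.
In the residual graph, reachable from Hall: {Hall, x1, x2, x3, x4, x5, x6}.
Min-cut edges: x6→Exit (7); capacity 7 = 7.
This cut is saturated, so no flow can exceed 7.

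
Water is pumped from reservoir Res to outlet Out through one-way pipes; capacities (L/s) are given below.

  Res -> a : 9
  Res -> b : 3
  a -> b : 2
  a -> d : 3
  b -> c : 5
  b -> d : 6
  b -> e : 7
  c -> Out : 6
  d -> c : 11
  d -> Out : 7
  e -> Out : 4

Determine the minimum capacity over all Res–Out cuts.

8

Augment Res→a→d→Out: bottleneck 3, flow now 3.
Augment Res→b→c→Out: bottleneck 3, flow now 6.
Augment Res→a→b→c→Out: bottleneck 2, flow now 8.
No augmenting path remains; maximum flow = 8.
By max-flow min-cut, the minimum cut capacity equals the max flow.
In the residual graph, reachable from Res: {Res, a}.
Min-cut edges: Res→b (3), a→b (2), a→d (3); capacity 3 + 2 + 3 = 8.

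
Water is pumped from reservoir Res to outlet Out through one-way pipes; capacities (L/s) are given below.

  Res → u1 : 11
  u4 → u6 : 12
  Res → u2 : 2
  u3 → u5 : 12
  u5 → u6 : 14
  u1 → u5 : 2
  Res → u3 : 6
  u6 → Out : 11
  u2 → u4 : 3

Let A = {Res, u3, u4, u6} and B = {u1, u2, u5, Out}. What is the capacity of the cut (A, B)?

Edges leaving {Res, u3, u4, u6}: Res→u1 (11), Res→u2 (2), u3→u5 (12), u6→Out (11).
Cut capacity = 11 + 2 + 12 + 11 = 36.

36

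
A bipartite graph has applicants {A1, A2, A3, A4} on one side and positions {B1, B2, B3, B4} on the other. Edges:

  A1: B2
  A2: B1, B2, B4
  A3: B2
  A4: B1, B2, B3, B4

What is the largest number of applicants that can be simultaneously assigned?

Unit-capacity flow: source→left, listed edges, right→sink; max matching = max flow.
Augmenting path A1→B2 (+1); matched 1.
Augmenting path A2→B1 (+1); matched 2.
Augmenting path A4→B3 (+1); matched 3.
No augmenting path remains; maximum matching = 3.
König certificate: {A2, A4, B2} is a vertex cover of size 3 (every listed pair touches it), so no matching can be larger.

3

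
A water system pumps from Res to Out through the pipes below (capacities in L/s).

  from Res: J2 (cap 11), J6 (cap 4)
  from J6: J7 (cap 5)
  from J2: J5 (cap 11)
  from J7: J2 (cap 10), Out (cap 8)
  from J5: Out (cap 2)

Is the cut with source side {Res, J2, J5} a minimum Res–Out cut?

Given cut capacity: 4 + 2 = 6.
Augment Res→J6→J7→Out: bottleneck 4, flow now 4.
Augment Res→J2→J5→Out: bottleneck 2, flow now 6.
No augmenting path remains; maximum flow = 6.
Cut capacity 6 equals the max flow, so it is a minimum cut.

Yes — it is a minimum cut (capacity 6).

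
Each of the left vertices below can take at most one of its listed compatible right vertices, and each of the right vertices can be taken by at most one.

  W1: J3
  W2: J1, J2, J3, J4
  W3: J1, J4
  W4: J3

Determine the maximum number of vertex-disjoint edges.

Unit-capacity flow: source→left, listed edges, right→sink; max matching = max flow.
Augmenting path W1→J3 (+1); matched 1.
Augmenting path W2→J1 (+1); matched 2.
Augmenting path W3→J4 (+1); matched 3.
No augmenting path remains; maximum matching = 3.
König certificate: {W2, W3, J3} is a vertex cover of size 3 (every listed pair touches it), so no matching can be larger.

3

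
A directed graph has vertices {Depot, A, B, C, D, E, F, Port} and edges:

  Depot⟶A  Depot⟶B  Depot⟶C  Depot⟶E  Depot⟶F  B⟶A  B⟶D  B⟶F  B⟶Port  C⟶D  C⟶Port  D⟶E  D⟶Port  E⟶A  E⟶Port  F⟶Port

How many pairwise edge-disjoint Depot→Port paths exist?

4

Assign every edge capacity 1; by Menger, the answer equals the max flow.
Path Depot→B→Port (+1); total 1.
Path Depot→C→Port (+1); total 2.
Path Depot→E→Port (+1); total 3.
Path Depot→F→Port (+1); total 4.
No residual Depot→Port path; max flow = 4.
Certifying cut of size 4: {Depot→B, Depot→C, Depot→E, Depot→F}.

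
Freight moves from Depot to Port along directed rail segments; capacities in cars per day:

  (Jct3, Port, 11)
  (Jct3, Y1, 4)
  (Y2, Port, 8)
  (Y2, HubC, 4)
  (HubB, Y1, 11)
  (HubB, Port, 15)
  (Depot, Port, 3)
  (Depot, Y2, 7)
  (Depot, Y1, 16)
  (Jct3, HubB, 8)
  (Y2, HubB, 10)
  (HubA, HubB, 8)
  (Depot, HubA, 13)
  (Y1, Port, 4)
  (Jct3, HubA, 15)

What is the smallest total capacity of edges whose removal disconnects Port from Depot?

Augment Depot→Port: bottleneck 3, flow now 3.
Augment Depot→Y2→Port: bottleneck 7, flow now 10.
Augment Depot→Y1→Port: bottleneck 4, flow now 14.
Augment Depot→HubA→HubB→Port: bottleneck 8, flow now 22.
No augmenting path remains; maximum flow = 22.
By max-flow min-cut, the minimum cut capacity equals the max flow.
In the residual graph, reachable from Depot: {Depot, HubA, Y1}.
Min-cut edges: Depot→Y2 (7), Depot→Port (3), HubA→HubB (8), Y1→Port (4); capacity 7 + 3 + 8 + 4 = 22.

22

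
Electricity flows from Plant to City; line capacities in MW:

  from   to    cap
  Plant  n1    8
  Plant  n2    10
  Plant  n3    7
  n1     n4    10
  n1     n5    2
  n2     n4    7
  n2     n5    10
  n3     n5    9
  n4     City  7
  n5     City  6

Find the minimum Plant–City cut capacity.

13

Augment Plant→n1→n4→City: bottleneck 7, flow now 7.
Augment Plant→n1→n5→City: bottleneck 1, flow now 8.
Augment Plant→n2→n5→City: bottleneck 5, flow now 13.
No augmenting path remains; maximum flow = 13.
By max-flow min-cut, the minimum cut capacity equals the max flow.
In the residual graph, reachable from Plant: {Plant, n1, n2, n3, n4, n5}.
Min-cut edges: n4→City (7), n5→City (6); capacity 7 + 6 = 13.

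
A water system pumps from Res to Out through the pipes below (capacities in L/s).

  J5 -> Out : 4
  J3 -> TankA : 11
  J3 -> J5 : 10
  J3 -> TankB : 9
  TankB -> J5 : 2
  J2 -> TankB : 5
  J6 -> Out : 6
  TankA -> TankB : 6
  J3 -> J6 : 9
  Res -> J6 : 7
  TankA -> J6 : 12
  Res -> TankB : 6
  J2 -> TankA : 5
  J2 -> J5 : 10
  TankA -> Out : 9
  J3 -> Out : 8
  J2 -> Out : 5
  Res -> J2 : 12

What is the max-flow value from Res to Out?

20

Augment Res→J2→Out: bottleneck 5, flow now 5.
Augment Res→J6→Out: bottleneck 6, flow now 11.
Augment Res→J2→TankA→Out: bottleneck 5, flow now 16.
Augment Res→J2→J5→Out: bottleneck 2, flow now 18.
Augment Res→TankB→J5→Out: bottleneck 2, flow now 20.
No augmenting path remains; maximum flow = 20.
In the residual graph, reachable from Res: {Res, TankB, J6}.
Min-cut edges: Res→J2 (12), TankB→J5 (2), J6→Out (6); capacity 12 + 2 + 6 = 20.
This cut is saturated, so no flow can exceed 20.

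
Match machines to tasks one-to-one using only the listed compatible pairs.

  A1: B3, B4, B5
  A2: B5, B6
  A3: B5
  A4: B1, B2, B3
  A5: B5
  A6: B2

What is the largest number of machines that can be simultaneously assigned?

Unit-capacity flow: source→left, listed edges, right→sink; max matching = max flow.
Augmenting path A1→B3 (+1); matched 1.
Augmenting path A2→B5 (+1); matched 2.
Augmenting path A4→B1 (+1); matched 3.
Augmenting path A6→B2 (+1); matched 4.
Augmenting path A3→B5→A2→B6 (+1); matched 5.
No augmenting path remains; maximum matching = 5.
König certificate: {A1, A2, A4, A6, B5} is a vertex cover of size 5 (every listed pair touches it), so no matching can be larger.

5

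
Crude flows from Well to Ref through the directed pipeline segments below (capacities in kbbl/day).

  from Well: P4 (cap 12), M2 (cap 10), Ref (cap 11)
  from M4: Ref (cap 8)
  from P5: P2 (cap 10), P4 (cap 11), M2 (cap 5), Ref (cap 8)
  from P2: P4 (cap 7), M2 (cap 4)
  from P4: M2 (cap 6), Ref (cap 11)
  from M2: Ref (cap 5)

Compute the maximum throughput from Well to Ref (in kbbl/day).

27

Augment Well→Ref: bottleneck 11, flow now 11.
Augment Well→P4→Ref: bottleneck 11, flow now 22.
Augment Well→M2→Ref: bottleneck 5, flow now 27.
No augmenting path remains; maximum flow = 27.
In the residual graph, reachable from Well: {Well, P4, M2}.
Min-cut edges: Well→Ref (11), P4→Ref (11), M2→Ref (5); capacity 11 + 11 + 5 = 27.
This cut is saturated, so no flow can exceed 27.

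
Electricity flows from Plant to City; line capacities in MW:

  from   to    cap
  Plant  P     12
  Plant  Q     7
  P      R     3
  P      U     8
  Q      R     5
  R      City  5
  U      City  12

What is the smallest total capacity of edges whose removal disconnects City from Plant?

13

Augment Plant→P→R→City: bottleneck 3, flow now 3.
Augment Plant→P→U→City: bottleneck 8, flow now 11.
Augment Plant→Q→R→City: bottleneck 2, flow now 13.
No augmenting path remains; maximum flow = 13.
By max-flow min-cut, the minimum cut capacity equals the max flow.
In the residual graph, reachable from Plant: {Plant, P, Q, R}.
Min-cut edges: P→U (8), R→City (5); capacity 8 + 5 = 13.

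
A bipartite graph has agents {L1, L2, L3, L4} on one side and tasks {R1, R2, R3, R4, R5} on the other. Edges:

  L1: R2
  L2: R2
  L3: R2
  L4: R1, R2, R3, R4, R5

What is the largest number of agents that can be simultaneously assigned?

Unit-capacity flow: source→left, listed edges, right→sink; max matching = max flow.
Augmenting path L1→R2 (+1); matched 1.
Augmenting path L4→R1 (+1); matched 2.
No augmenting path remains; maximum matching = 2.
König certificate: {L4, R2} is a vertex cover of size 2 (every listed pair touches it), so no matching can be larger.

2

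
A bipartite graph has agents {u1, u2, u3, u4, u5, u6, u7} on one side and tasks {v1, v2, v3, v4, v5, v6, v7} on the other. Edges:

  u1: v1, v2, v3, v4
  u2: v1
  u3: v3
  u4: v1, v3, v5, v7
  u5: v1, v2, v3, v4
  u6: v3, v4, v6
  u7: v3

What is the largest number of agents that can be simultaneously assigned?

Unit-capacity flow: source→left, listed edges, right→sink; max matching = max flow.
Augmenting path u1→v1 (+1); matched 1.
Augmenting path u3→v3 (+1); matched 2.
Augmenting path u4→v5 (+1); matched 3.
Augmenting path u5→v2 (+1); matched 4.
Augmenting path u6→v4 (+1); matched 5.
Augmenting path u2→v1→u1→v4→u6→v6 (+1); matched 6.
No augmenting path remains; maximum matching = 6.
König certificate: {u1, u2, u4, u5, u6, v3} is a vertex cover of size 6 (every listed pair touches it), so no matching can be larger.

6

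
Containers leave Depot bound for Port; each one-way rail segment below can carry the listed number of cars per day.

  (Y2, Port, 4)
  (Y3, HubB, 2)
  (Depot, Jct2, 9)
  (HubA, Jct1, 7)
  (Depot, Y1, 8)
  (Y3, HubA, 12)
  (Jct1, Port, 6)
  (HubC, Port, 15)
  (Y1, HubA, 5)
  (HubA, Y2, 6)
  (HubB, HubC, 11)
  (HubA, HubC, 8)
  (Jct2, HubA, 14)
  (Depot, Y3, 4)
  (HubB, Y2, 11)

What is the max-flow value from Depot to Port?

Augment Depot→Y3→HubA→Jct1→Port: bottleneck 4, flow now 4.
Augment Depot→Y1→HubA→Jct1→Port: bottleneck 2, flow now 6.
Augment Depot→Y1→HubA→HubC→Port: bottleneck 3, flow now 9.
Augment Depot→Jct2→HubA→HubC→Port: bottleneck 5, flow now 14.
Augment Depot→Jct2→HubA→Y2→Port: bottleneck 4, flow now 18.
No augmenting path remains; maximum flow = 18.
In the residual graph, reachable from Depot: {Depot, Y1}.
Min-cut edges: Depot→Y3 (4), Depot→Jct2 (9), Y1→HubA (5); capacity 4 + 9 + 5 = 18.
This cut is saturated, so no flow can exceed 18.

18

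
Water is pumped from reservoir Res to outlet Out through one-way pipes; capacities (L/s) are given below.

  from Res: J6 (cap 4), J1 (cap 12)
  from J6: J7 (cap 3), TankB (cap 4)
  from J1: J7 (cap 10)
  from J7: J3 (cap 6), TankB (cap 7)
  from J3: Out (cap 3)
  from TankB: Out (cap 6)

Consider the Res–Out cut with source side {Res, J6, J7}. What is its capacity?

29

Edges leaving {Res, J6, J7}: Res→J1 (12), J6→TankB (4), J7→J3 (6), J7→TankB (7).
Cut capacity = 12 + 4 + 6 + 7 = 29.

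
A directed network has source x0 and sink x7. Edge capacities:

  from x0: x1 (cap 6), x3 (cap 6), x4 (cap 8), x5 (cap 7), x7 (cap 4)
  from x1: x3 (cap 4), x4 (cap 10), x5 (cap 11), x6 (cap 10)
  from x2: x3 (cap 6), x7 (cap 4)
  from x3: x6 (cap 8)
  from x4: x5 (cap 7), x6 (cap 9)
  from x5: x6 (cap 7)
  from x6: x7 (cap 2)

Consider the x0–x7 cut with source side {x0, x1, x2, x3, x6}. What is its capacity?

Edges leaving {x0, x1, x2, x3, x6}: x0→x4 (8), x0→x5 (7), x0→x7 (4), x1→x4 (10), x1→x5 (11), x2→x7 (4), x6→x7 (2).
Cut capacity = 8 + 7 + 4 + 10 + 11 + 4 + 2 = 46.

46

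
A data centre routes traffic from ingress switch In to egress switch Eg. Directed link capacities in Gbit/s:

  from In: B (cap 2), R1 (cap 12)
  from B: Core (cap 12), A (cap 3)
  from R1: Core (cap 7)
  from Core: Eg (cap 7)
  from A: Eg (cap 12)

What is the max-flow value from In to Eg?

9

Augment In→B→Core→Eg: bottleneck 2, flow now 2.
Augment In→R1→Core→Eg: bottleneck 5, flow now 7.
Augment In→R1→Core→B→A→Eg: bottleneck 2, flow now 9. (uses reverse residual edge)
No augmenting path remains; maximum flow = 9.
In the residual graph, reachable from In: {In, R1}.
Min-cut edges: In→B (2), R1→Core (7); capacity 2 + 7 = 9.
This cut is saturated, so no flow can exceed 9.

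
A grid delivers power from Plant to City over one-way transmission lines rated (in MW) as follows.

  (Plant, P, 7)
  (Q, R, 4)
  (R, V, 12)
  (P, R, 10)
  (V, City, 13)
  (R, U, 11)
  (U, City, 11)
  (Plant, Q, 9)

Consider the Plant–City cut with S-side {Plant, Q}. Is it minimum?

Given cut capacity: 7 + 4 = 11.
Augment Plant→P→R→U→City: bottleneck 7, flow now 7.
Augment Plant→Q→R→U→City: bottleneck 4, flow now 11.
No augmenting path remains; maximum flow = 11.
Cut capacity 11 equals the max flow, so it is a minimum cut.

Yes — it is a minimum cut (capacity 11).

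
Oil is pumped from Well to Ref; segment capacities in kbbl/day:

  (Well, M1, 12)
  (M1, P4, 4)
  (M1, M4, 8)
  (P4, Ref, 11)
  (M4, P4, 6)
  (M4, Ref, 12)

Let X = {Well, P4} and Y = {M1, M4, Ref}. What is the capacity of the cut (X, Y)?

Edges leaving {Well, P4}: Well→M1 (12), P4→Ref (11).
Cut capacity = 12 + 11 = 23.

23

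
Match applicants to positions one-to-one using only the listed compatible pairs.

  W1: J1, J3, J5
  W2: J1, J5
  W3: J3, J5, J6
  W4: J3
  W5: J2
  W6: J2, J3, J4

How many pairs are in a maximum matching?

Unit-capacity flow: source→left, listed edges, right→sink; max matching = max flow.
Augmenting path W1→J1 (+1); matched 1.
Augmenting path W2→J5 (+1); matched 2.
Augmenting path W3→J3 (+1); matched 3.
Augmenting path W5→J2 (+1); matched 4.
Augmenting path W6→J4 (+1); matched 5.
Augmenting path W4→J3→W3→J6 (+1); matched 6.
No augmenting path remains; maximum matching = 6.
König certificate: {W1, W2, W3, W4, W5, W6} is a vertex cover of size 6 (every listed pair touches it), so no matching can be larger.

6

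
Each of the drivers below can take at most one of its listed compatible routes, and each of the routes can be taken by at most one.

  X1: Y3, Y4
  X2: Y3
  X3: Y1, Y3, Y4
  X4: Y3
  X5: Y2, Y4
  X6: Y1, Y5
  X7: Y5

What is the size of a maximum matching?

5

Unit-capacity flow: source→left, listed edges, right→sink; max matching = max flow.
Augmenting path X1→Y3 (+1); matched 1.
Augmenting path X3→Y1 (+1); matched 2.
Augmenting path X5→Y2 (+1); matched 3.
Augmenting path X6→Y5 (+1); matched 4.
Augmenting path X2→Y3→X1→Y4 (+1); matched 5.
No augmenting path remains; maximum matching = 5.
König certificate: {X5, Y1, Y3, Y4, Y5} is a vertex cover of size 5 (every listed pair touches it), so no matching can be larger.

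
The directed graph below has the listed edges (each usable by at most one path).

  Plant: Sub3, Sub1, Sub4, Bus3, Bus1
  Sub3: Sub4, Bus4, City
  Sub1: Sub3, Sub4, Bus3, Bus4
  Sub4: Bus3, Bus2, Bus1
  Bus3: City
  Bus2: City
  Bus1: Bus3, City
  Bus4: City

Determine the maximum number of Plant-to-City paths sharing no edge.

Assign every edge capacity 1; by Menger, the answer equals the max flow.
Path Plant→Sub3→City (+1); total 1.
Path Plant→Bus3→City (+1); total 2.
Path Plant→Bus1→City (+1); total 3.
Path Plant→Sub1→Bus4→City (+1); total 4.
Path Plant→Sub4→Bus2→City (+1); total 5.
No residual Plant→City path; max flow = 5.
Certifying cut of size 5: {Plant→Bus1, Plant→Bus3, Plant→Sub1, Plant→Sub3, Plant→Sub4}.

5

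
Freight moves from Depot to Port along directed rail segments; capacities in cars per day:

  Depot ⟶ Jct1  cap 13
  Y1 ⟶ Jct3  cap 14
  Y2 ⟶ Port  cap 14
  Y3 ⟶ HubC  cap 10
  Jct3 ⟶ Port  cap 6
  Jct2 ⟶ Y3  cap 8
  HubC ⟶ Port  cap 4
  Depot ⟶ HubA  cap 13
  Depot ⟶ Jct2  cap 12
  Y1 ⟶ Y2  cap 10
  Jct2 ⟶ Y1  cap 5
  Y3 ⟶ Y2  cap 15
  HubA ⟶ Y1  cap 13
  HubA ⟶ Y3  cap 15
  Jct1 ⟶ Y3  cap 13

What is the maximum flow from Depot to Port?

24

Augment Depot→Jct2→Y3→Y2→Port: bottleneck 8, flow now 8.
Augment Depot→Jct2→Y1→Y2→Port: bottleneck 4, flow now 12.
Augment Depot→Jct1→Y3→Y2→Port: bottleneck 2, flow now 14.
Augment Depot→Jct1→Y3→HubC→Port: bottleneck 4, flow now 18.
Augment Depot→HubA→Y1→Jct3→Port: bottleneck 6, flow now 24.
No augmenting path remains; maximum flow = 24.
In the residual graph, reachable from Depot: {Depot, Jct2, Jct1, HubA, Y3, Y1, Y2, Jct3, HubC}.
Min-cut edges: Y2→Port (14), Jct3→Port (6), HubC→Port (4); capacity 14 + 6 + 4 = 24.
This cut is saturated, so no flow can exceed 24.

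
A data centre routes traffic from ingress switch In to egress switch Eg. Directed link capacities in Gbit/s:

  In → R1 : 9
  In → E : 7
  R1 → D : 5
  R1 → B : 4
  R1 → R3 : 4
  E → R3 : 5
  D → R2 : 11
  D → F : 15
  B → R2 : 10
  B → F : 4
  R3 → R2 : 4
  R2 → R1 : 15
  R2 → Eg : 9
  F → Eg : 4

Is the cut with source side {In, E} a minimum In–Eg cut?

No — its capacity is 14, but the minimum cut has capacity 13.

Given cut capacity: 9 + 5 = 14.
Augment In→R1→D→R2→Eg: bottleneck 5, flow now 5.
Augment In→R1→B→R2→Eg: bottleneck 4, flow now 9.
Augment In→E→R3→R2→D→F→Eg: bottleneck 4, flow now 13. (uses reverse residual edge)
No augmenting path remains; maximum flow = 13.
In the residual graph, reachable from In: {In, E, R3}.
Min-cut edges: In→R1 (9), R3→R2 (4); capacity 9 + 4 = 13.
Cut capacity 14 exceeds the max flow 13, so it is not minimum.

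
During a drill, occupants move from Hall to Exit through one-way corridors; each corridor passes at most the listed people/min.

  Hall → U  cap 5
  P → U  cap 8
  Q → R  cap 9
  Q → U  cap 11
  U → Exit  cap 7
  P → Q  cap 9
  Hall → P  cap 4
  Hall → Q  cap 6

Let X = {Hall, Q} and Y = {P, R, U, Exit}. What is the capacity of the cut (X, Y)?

Edges leaving {Hall, Q}: Hall→P (4), Hall→U (5), Q→R (9), Q→U (11).
Cut capacity = 4 + 5 + 9 + 11 = 29.

29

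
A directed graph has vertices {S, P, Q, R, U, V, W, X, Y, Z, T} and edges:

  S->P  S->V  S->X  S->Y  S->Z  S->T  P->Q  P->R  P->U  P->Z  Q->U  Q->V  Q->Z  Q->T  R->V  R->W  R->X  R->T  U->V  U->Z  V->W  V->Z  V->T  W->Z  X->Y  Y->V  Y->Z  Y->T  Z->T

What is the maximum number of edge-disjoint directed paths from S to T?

5

Assign every edge capacity 1; by Menger, the answer equals the max flow.
Path S→T (+1); total 1.
Path S→V→T (+1); total 2.
Path S→Y→T (+1); total 3.
Path S→Z→T (+1); total 4.
Path S→P→Q→T (+1); total 5.
No residual S→T path; max flow = 5.
Certifying cut of size 5: {S→P, S→T, V→T, Y→T, Z→T}.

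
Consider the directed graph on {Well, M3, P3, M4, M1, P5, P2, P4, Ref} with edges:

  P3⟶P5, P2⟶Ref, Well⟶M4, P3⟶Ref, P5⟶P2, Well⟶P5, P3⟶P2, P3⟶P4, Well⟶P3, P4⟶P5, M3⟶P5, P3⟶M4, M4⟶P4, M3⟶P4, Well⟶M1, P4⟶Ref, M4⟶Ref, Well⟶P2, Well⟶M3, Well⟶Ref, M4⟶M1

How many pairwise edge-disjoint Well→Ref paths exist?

5

Assign every edge capacity 1; by Menger, the answer equals the max flow.
Path Well→Ref (+1); total 1.
Path Well→P3→Ref (+1); total 2.
Path Well→M4→Ref (+1); total 3.
Path Well→P2→Ref (+1); total 4.
Path Well→M3→P4→Ref (+1); total 5.
No residual Well→Ref path; max flow = 5.
Certifying cut of size 5: {P2→Ref, Well→M3, Well→M4, Well→P3, Well→Ref}.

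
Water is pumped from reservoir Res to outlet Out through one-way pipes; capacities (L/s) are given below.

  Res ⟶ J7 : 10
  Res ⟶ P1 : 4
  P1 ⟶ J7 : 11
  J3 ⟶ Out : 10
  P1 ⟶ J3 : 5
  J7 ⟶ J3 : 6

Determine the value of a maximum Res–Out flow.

10

Augment Res→P1→J3→Out: bottleneck 4, flow now 4.
Augment Res→J7→J3→Out: bottleneck 6, flow now 10.
No augmenting path remains; maximum flow = 10.
In the residual graph, reachable from Res: {Res, J7}.
Min-cut edges: Res→P1 (4), J7→J3 (6); capacity 4 + 6 = 10.
This cut is saturated, so no flow can exceed 10.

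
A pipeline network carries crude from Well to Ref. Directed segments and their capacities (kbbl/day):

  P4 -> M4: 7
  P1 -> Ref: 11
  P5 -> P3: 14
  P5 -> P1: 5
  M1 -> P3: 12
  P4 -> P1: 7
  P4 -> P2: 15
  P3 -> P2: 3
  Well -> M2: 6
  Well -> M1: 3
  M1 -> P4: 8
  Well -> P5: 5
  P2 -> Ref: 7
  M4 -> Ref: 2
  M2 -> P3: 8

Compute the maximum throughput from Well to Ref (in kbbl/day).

11

Augment Well→P5→P1→Ref: bottleneck 5, flow now 5.
Augment Well→M2→P3→P2→Ref: bottleneck 3, flow now 8.
Augment Well→M1→P4→M4→Ref: bottleneck 2, flow now 10.
Augment Well→M1→P4→P1→Ref: bottleneck 1, flow now 11.
No augmenting path remains; maximum flow = 11.
In the residual graph, reachable from Well: {Well, M2, P3}.
Min-cut edges: Well→P5 (5), Well→M1 (3), P3→P2 (3); capacity 5 + 3 + 3 = 11.
This cut is saturated, so no flow can exceed 11.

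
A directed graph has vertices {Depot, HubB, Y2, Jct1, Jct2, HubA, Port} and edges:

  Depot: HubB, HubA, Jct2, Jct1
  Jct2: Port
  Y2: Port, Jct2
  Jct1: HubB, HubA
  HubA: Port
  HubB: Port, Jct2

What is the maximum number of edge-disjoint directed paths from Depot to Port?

3

Assign every edge capacity 1; by Menger, the answer equals the max flow.
Path Depot→HubB→Port (+1); total 1.
Path Depot→Jct2→Port (+1); total 2.
Path Depot→HubA→Port (+1); total 3.
No residual Depot→Port path; max flow = 3.
Certifying cut of size 3: {HubA→Port, HubB→Port, Jct2→Port}.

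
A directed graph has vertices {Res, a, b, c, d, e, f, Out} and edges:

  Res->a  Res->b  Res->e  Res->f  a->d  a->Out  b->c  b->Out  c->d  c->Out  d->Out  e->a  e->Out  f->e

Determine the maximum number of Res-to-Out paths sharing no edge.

4

Assign every edge capacity 1; by Menger, the answer equals the max flow.
Path Res→a→Out (+1); total 1.
Path Res→b→Out (+1); total 2.
Path Res→e→Out (+1); total 3.
Path Res→f→e→a→d→Out (+1); total 4.
No residual Res→Out path; max flow = 4.
Certifying cut of size 4: {Res→a, Res→b, Res→e, Res→f}.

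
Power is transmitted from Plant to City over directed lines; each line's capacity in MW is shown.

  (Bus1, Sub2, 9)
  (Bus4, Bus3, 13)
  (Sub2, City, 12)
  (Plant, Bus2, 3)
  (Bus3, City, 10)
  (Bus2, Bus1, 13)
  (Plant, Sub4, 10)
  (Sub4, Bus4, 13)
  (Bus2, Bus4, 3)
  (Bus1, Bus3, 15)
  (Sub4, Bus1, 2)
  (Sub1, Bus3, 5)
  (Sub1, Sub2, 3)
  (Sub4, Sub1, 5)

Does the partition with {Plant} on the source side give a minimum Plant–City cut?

Yes — it is a minimum cut (capacity 13).

Given cut capacity: 10 + 3 = 13.
Augment Plant→Sub4→Bus4→Bus3→City: bottleneck 10, flow now 10.
Augment Plant→Bus2→Bus1→Sub2→City: bottleneck 3, flow now 13.
No augmenting path remains; maximum flow = 13.
Cut capacity 13 equals the max flow, so it is a minimum cut.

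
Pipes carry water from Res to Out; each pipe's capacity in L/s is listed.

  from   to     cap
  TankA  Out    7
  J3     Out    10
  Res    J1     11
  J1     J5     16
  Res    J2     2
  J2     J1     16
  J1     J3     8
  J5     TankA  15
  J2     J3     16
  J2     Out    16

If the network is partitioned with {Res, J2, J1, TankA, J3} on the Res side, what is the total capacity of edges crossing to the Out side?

49

Edges leaving {Res, J2, J1, TankA, J3}: J2→Out (16), J1→J5 (16), TankA→Out (7), J3→Out (10).
Cut capacity = 16 + 16 + 7 + 10 = 49.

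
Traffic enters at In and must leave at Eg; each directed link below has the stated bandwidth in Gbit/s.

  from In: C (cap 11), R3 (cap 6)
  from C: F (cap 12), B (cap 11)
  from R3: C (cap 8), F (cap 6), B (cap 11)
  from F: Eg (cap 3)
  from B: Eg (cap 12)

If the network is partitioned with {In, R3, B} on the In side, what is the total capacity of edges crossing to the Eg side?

Edges leaving {In, R3, B}: In→C (11), R3→C (8), R3→F (6), B→Eg (12).
Cut capacity = 11 + 8 + 6 + 12 = 37.

37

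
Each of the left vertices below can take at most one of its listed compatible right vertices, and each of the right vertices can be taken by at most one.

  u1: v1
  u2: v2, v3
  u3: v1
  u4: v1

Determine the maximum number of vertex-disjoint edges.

Unit-capacity flow: source→left, listed edges, right→sink; max matching = max flow.
Augmenting path u1→v1 (+1); matched 1.
Augmenting path u2→v2 (+1); matched 2.
No augmenting path remains; maximum matching = 2.
König certificate: {u2, v1} is a vertex cover of size 2 (every listed pair touches it), so no matching can be larger.

2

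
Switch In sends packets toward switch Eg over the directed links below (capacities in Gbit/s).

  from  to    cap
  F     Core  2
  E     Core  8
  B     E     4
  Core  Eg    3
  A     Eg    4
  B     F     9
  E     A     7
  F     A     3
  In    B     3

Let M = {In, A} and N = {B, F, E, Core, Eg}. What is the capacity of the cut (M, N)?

Edges leaving {In, A}: In→B (3), A→Eg (4).
Cut capacity = 3 + 4 = 7.

7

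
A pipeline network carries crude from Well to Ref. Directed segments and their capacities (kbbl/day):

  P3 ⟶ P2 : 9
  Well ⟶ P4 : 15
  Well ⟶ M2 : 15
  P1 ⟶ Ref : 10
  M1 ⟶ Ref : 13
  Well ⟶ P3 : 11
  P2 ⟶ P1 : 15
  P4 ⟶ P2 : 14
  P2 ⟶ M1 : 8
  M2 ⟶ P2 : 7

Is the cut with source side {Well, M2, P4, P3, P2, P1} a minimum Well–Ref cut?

Given cut capacity: 8 + 10 = 18.
Augment Well→M2→P2→P1→Ref: bottleneck 7, flow now 7.
Augment Well→P4→P2→P1→Ref: bottleneck 3, flow now 10.
Augment Well→P4→P2→M1→Ref: bottleneck 8, flow now 18.
No augmenting path remains; maximum flow = 18.
Cut capacity 18 equals the max flow, so it is a minimum cut.

Yes — it is a minimum cut (capacity 18).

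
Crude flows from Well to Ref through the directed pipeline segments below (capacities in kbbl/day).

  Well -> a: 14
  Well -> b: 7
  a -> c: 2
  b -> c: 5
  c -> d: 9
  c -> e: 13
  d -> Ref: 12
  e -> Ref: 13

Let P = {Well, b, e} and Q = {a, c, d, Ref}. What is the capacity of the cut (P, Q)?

32

Edges leaving {Well, b, e}: Well→a (14), b→c (5), e→Ref (13).
Cut capacity = 14 + 5 + 13 = 32.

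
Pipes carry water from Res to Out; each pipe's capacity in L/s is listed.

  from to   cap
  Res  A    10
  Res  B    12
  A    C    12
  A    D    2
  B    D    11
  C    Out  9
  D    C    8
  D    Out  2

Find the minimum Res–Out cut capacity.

Augment Res→A→C→Out: bottleneck 9, flow now 9.
Augment Res→A→D→Out: bottleneck 1, flow now 10.
Augment Res→B→D→Out: bottleneck 1, flow now 11.
No augmenting path remains; maximum flow = 11.
By max-flow min-cut, the minimum cut capacity equals the max flow.
In the residual graph, reachable from Res: {Res, A, B, C, D}.
Min-cut edges: C→Out (9), D→Out (2); capacity 9 + 2 = 11.

11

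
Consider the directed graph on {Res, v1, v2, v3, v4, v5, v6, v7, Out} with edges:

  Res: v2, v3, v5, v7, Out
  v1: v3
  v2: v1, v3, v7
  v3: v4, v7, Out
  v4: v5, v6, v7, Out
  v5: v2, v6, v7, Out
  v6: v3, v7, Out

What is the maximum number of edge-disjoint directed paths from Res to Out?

Assign every edge capacity 1; by Menger, the answer equals the max flow.
Path Res→Out (+1); total 1.
Path Res→v3→Out (+1); total 2.
Path Res→v5→Out (+1); total 3.
Path Res→v2→v3→v4→Out (+1); total 4.
No residual Res→Out path; max flow = 4.
Certifying cut of size 4: {Res→Out, Res→v2, Res→v3, Res→v5}.

4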